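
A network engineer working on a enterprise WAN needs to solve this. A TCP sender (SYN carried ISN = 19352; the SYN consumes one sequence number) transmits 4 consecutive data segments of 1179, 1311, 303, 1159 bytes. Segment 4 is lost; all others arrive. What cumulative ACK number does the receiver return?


SYN uses sequence number 19352; first data byte = ISN + 1 = 19353.
Segment 1: SEQ = 19353, len = 1179 B, covers [19353, 20531]
Segment 2: SEQ = 20532, len = 1311 B, covers [20532, 21842]
Segment 3: SEQ = 21843, len = 303 B, covers [21843, 22145]
Segment 4: SEQ = 22146, len = 1159 B, covers [22146, 23304] [LOST]
In-order data received: bytes [19353, 22145] (segments 1..3).
Segment 4 missing -> gap begins at byte 22146.
Cumulative ACK = next expected in-order byte = 19353 + 1179 + 1311 + 303 = 22146

22146


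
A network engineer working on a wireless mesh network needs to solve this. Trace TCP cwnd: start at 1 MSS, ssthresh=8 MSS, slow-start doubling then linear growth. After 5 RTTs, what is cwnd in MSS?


RTT 0: cwnd = 1 MSS (initial)
RTT 1: cwnd = 2 MSS (slow start, doubled)
RTT 2: cwnd = 4 MSS (slow start, doubled)
RTT 3: cwnd = 8 MSS (slow start, doubled)
RTT 4: cwnd = 9 MSS (congestion avoidance, +1)
RTT 5: cwnd = 10 MSS (congestion avoidance, +1)

10


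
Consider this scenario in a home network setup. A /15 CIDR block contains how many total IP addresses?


Given: CIDR prefix /15
Host bits = 32 - 15 = 17
Total addresses = 2^17 = 131072

131072


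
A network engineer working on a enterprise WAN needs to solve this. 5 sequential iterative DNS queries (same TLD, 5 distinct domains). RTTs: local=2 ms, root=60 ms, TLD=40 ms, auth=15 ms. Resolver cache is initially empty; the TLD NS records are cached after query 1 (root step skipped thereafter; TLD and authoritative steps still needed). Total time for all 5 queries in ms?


Lookup 1 (cold cache): local + root + TLD + auth = 2 + 60 + 40 + 15 = 117 ms
Lookups 2..5 (TLD NS cached -> skip root; new domain -> still ask TLD and auth): local + TLD + auth = 2 + 40 + 15 = 57 ms each
Remaining 4 lookups: 4 * 57 = 228 ms
Total = 117 + 228 = 345 ms

345


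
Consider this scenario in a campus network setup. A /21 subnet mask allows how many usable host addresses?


Given: subnet mask /21
Host bits = 32 - 21 = 11
Total addresses = 2^11 = 2048
Usable hosts = 2048 - 2 (network + broadcast) = 2046

2046


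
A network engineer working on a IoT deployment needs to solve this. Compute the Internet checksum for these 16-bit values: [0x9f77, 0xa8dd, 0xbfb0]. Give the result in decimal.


Given words: [0x9f77, 0xa8dd, 0xbfb0]
Step 1: Sum all words
Raw sum = 40823 + 43229 + 49072 = 133124
Step 2: Fold carry: (2052 + 2) = 2054
One's complement = ~2054 & 0xFFFF = 63481

63481


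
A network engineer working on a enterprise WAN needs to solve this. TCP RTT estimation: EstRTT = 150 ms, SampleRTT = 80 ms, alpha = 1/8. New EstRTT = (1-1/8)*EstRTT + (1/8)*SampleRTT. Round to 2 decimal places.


Given: EstRTT = 150 ms, SampleRTT = 80 ms, alpha = 1/8
New EstRTT = (1 - alpha) * EstRTT + alpha * SampleRTT
(7/8) * 150 = 131.25
(1/8) * 80 = 10
New EstRTT = 131.25 + 10 = 141.25 ms -> 141.25 ms (2 dp)

141.25


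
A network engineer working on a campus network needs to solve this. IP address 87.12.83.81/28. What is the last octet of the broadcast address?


Given: IP = 87.12.83.81, prefix = /28
Host bits = 32 - 28 = 4
Network last octet = 81 AND mask = 80
Host part size = 2^4 - 1 = 15
Broadcast last octet = 80 OR 15 = 95

95


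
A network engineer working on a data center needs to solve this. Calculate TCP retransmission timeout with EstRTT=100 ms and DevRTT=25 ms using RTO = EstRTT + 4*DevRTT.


Given: EstRTT = 100 ms, DevRTT = 25 ms
Timeout = EstRTT + 4 * DevRTT
4 * DevRTT = 4 * 25 = 100
Timeout = 100 + 100 = 200 ms

200


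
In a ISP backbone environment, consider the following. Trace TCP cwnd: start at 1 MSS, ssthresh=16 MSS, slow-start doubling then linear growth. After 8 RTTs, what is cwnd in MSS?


RTT 0: cwnd = 1 MSS (initial)
RTT 1: cwnd = 2 MSS (slow start, doubled)
RTT 2: cwnd = 4 MSS (slow start, doubled)
RTT 3: cwnd = 8 MSS (slow start, doubled)
RTT 4: cwnd = 16 MSS (slow start, doubled)
RTT 5: cwnd = 17 MSS (congestion avoidance, +1)
RTT 6: cwnd = 18 MSS (congestion avoidance, +1)
RTT 7: cwnd = 19 MSS (congestion avoidance, +1)
RTT 8: cwnd = 20 MSS (congestion avoidance, +1)

20


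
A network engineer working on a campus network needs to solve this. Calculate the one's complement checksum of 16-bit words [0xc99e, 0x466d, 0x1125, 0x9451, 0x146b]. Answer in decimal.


Given words: [0xc99e, 0x466d, 0x1125, 0x9451, 0x146b]
Step 1: Sum all words
Raw sum = 51614 + 18029 + 4389 + 37969 + 5227 = 117228
Step 2: Fold carry: (51692 + 1) = 51693
One's complement = ~51693 & 0xFFFF = 13842

13842


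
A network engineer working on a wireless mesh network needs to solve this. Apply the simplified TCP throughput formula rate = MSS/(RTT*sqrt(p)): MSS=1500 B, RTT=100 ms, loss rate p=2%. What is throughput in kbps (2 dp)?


Given: MSS = 1500 bytes, RTT = 100 ms, loss = 2%
RTT in seconds = 100 / 1000 = 0.1
Loss rate = 2% = 0.02
sqrt(loss) = sqrt(0.02) = 0.141421356237
Throughput (bytes/s) = 1500 / (0.1 * 0.141421356237) = 106066.0172
Throughput (kbps) = 106066.0172 * 8 / 1000 = 848.528137 -> 848.53 kbps (2 dp)

848.53


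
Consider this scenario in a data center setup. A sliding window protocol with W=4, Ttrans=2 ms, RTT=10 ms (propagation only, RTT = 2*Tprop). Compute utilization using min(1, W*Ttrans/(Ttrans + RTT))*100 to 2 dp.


Given: W = 4, Ttrans = 2 ms, RTT = 10 ms (= 2 * Tprop, Tprop = 5 ms)
Cycle time = Ttrans + RTT = 2 + 10 = 12 ms (first packet sent until its ACK returns)
W * Ttrans = 4 * 2 = 8 ms of sending per cycle
W * Ttrans / (Ttrans + RTT) = 8 / 12 = 0.666667
U = min(1, 0.666667) = 0.666667
U% = 66.67%

66.67


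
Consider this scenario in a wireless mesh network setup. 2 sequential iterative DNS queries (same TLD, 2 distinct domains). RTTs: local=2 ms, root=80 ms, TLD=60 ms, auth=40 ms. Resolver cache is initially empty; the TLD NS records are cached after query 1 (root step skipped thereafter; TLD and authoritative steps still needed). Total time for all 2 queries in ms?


Lookup 1 (cold cache): local + root + TLD + auth = 2 + 80 + 60 + 40 = 182 ms
Lookups 2..2 (TLD NS cached -> skip root; new domain -> still ask TLD and auth): local + TLD + auth = 2 + 60 + 40 = 102 ms each
Remaining 1 lookups: 1 * 102 = 102 ms
Total = 182 + 102 = 284 ms

284


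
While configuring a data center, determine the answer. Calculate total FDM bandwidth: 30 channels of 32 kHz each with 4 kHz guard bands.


Given: 30 channels, 32 kHz each, guard = 4 kHz
Channel bandwidth = 30 * 32 = 960 kHz
Guard bands = 29 gaps * 4 kHz = 116 kHz
Total = 960 + 116 = 1076 kHz

1076


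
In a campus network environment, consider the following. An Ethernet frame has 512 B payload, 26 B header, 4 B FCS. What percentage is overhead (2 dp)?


Given: payload = 512 B, header = 26 B, trailer = 4 B
Overhead bytes = header + trailer = 26 + 4 = 30
Total frame = payload + overhead = 512 + 30 = 542
Overhead % = 30 / 542 * 100 = 5.5351% -> 5.54% (2 dp)

5.54


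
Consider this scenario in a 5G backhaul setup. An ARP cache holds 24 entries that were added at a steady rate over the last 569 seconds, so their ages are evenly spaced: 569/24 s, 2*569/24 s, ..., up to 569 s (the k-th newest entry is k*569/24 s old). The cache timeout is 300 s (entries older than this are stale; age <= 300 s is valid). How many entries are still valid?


Ages are k * 569/24 s for k = 1..24 (spacing = 23.7083 s).
Entry k is valid iff k * 569/24 <= 300 iff k <= 24 * 300 / 569 = 12.6538
n_valid = floor(12.6538) = 12
(n_stale = 24 - 12 = 12)

12


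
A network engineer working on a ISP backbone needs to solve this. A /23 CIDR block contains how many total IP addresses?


Given: CIDR prefix /23
Host bits = 32 - 23 = 9
Total addresses = 2^9 = 512

512


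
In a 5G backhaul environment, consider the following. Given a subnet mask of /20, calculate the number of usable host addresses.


Given: subnet mask /20
Host bits = 32 - 20 = 12
Total addresses = 2^12 = 4096
Usable hosts = 4096 - 2 (network + broadcast) = 4094

4094


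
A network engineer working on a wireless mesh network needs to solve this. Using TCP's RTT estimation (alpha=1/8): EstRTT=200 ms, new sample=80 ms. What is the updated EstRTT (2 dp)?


Given: EstRTT = 200 ms, SampleRTT = 80 ms, alpha = 1/8
New EstRTT = (1 - alpha) * EstRTT + alpha * SampleRTT
(7/8) * 200 = 175
(1/8) * 80 = 10
New EstRTT = 175 + 10 = 185 ms -> 185.00 ms (2 dp)

185.00


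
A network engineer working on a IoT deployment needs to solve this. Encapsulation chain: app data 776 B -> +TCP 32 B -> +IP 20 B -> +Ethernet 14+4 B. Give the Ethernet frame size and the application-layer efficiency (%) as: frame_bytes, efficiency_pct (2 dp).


TCP segment = 776 + 32 = 808 B
IP packet = 808 + 20 = 828 B
Ethernet frame = 828 + 14 + 4 = 846 B
Efficiency = app / frame = 776 / 846 = 0.917258 = 91.7258% -> 91.73% (2 dp)

846, 91.73


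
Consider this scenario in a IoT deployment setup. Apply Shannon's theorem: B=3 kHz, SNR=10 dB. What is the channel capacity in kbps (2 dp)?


Given: B = 3 kHz, SNR = 10 dB
SNR linear = 10^(10/10) = 10
1 + SNR = 11
log2(11) = 3.4594316186
C = 3 * 1000 * 3.4594316186 = 10378.2949 bps
C = 10.378295 kbps -> 10.38 kbps (2 dp)

10.38


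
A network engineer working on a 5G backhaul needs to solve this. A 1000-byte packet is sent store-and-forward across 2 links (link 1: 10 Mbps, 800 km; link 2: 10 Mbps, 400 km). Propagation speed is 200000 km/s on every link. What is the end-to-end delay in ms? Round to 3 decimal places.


Packet = 1000 bytes = 8000 bits. Store-and-forward: sum (t_trans + t_prop) per link.
Link 1: t_trans = 8000/(10*10^6) s = 0.8000 ms; t_prop = 800/200000 s = 4.0000 ms; subtotal = 4.8000 ms
Link 2: t_trans = 8000/(10*10^6) s = 0.8000 ms; t_prop = 400/200000 s = 2.0000 ms; subtotal = 2.8000 ms
End-to-end = 4.8000 + 2.8000 = 7.6000 ms -> 7.600 ms (3 dp)

7.600


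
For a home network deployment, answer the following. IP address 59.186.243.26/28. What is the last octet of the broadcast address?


Given: IP = 59.186.243.26, prefix = /28
Host bits = 32 - 28 = 4
Network last octet = 26 AND mask = 16
Host part size = 2^4 - 1 = 15
Broadcast last octet = 16 OR 15 = 31

31


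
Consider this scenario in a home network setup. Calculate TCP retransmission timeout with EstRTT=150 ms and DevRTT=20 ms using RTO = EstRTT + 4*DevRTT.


Given: EstRTT = 150 ms, DevRTT = 20 ms
Timeout = EstRTT + 4 * DevRTT
4 * DevRTT = 4 * 20 = 80
Timeout = 150 + 80 = 230 ms

230


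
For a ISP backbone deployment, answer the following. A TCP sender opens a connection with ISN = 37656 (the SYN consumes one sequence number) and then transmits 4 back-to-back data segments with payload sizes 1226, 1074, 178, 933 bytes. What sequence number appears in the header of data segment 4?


The SYN occupies sequence number ISN = 37656, so the first data byte is ISN + 1 = 37657.
SEQ of data segment i = (ISN + 1) + sum of payload sizes of segments 1..i-1.
Segment 1: SEQ = 37657, payload = 1226 bytes
Segment 2: SEQ = 38883, payload = 1074 bytes
Segment 3: SEQ = 39957, payload = 178 bytes
Segment 4: SEQ = 40135, payload = 933 bytes
SEQ of segment 4 = 37657 + 1226 + 1074 + 178 = 40135

40135


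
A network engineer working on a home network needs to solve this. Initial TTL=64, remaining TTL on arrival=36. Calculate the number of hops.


Given: initial TTL = 64, received TTL = 36
Hops = initial TTL - received TTL
Hops = 64 - 36 = 28

28


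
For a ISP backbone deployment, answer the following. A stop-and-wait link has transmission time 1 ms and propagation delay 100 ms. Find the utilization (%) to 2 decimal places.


Given: Ttrans = 1 ms, Tprop = 100 ms
RTT = 2 * Tprop = 2 * 100 = 200 ms
U = Ttrans / (Ttrans + RTT)
U = 1 / (1 + 200)
U = 1 / 201 = 0.004975
U% = 0.50%

0.50


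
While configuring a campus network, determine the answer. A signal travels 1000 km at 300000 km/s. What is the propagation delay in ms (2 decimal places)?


Given: distance = 1000 km, speed = 300000 km/s
Delay = distance / speed = 1000 / 300000 seconds
Delay in ms = 1000 * 1000 / 300000
Delay = 3.3333 ms
Rounded to 2 dp = 3.33 ms

3.33


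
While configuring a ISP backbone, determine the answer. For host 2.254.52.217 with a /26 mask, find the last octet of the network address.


Given: IP = 2.254.52.217, prefix = /26
Subnet mask = 255.255.255.192
Last octet of IP: 217
Last octet of mask: 192
Network last octet = 217 AND 192 = 192

192


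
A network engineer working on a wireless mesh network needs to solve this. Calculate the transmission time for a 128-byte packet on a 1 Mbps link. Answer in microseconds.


Given: packet = 128 bytes, bandwidth = 1 Mbps
Packet in bits = 128 * 8 = 1024 bits
Bandwidth = 1 * 10^6 = 1000000 bps
Time = 1024 / 1000000 seconds
Time in us = 1024 * 10^6 / 1000000 = 1024

1024


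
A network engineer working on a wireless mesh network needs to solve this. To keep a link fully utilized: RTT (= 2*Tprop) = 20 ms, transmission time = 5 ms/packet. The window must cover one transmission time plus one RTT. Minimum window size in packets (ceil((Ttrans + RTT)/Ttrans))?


Given: Ttrans = 5 ms, RTT = 20 ms (= 2 * Tprop, Tprop = 10 ms)
Time until first ACK returns = Ttrans + RTT = 5 + 20 = 25 ms
Need W * Ttrans >= Ttrans + RTT  ->  W >= (Ttrans + RTT) / Ttrans
(Ttrans + RTT) / Ttrans = 25 / 5 = 5
W_min = ceil(5) = 5

5


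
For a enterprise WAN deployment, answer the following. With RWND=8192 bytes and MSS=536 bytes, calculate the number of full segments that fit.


Given: RWND = 8192 bytes, MSS = 536 bytes
Full segments = floor(RWND / MSS)
Full segments = floor(8192 / 536)
Full segments = floor(15.2836) = 15

15


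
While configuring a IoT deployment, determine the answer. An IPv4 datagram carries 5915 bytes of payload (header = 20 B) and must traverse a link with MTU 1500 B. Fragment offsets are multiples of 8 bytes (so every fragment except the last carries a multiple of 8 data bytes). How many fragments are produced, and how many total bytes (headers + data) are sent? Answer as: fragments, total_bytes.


Max data per non-final fragment = floor((MTU - header)/8)*8 = floor((1500 - 20)/8)*8 = floor(1480/8)*8 = 1480 B
Final fragment needs no 8-byte alignment: it can carry up to MTU - header = 1480 B
Non-final fragments needed = ceil((payload - 1480) / 1480) = ceil(4435/1480) = ceil(2.9966) = 3
Number of fragments = 3 + 1 = 4
Fragment sizes (data): 3 * 1480 B + 1475 B (last, 1475 <= 1480 OK)
Total bytes sent = payload + n_frags * header = 5915 + 4*20 = 5915 + 80 = 5995 B

4, 5995


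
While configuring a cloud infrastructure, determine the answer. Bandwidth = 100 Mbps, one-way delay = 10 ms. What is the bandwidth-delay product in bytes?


Given: bandwidth = 100 Mbps, delay = 10 ms
BDP in bits = 100 * 10^6 * 10 / 1000
BDP in bits = 1000000
BDP in bytes = 1000000 / 8 = 125000

125000


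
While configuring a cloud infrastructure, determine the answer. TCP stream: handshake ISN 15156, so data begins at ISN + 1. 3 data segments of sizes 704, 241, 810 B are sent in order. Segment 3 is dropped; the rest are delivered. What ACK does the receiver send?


SYN uses sequence number 15156; first data byte = ISN + 1 = 15157.
Segment 1: SEQ = 15157, len = 704 B, covers [15157, 15860]
Segment 2: SEQ = 15861, len = 241 B, covers [15861, 16101]
Segment 3: SEQ = 16102, len = 810 B, covers [16102, 16911] [LOST]
In-order data received: bytes [15157, 16101] (segments 1..2).
Segment 3 missing -> gap begins at byte 16102.
Cumulative ACK = next expected in-order byte = 15157 + 704 + 241 = 16102

16102


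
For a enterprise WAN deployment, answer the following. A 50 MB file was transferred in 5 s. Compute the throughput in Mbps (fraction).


Given: file = 50 MB, time = 5 s
File in Mb = 50 * 8 = 400 Mb
Throughput = 400 / 5 Mbps
Throughput = 80 Mbps

80


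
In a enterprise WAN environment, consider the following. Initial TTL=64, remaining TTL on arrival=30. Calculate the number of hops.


Given: initial TTL = 64, received TTL = 30
Hops = initial TTL - received TTL
Hops = 64 - 30 = 34

34


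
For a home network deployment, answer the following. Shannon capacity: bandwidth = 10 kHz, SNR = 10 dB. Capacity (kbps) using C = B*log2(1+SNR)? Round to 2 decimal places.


Given: B = 10 kHz, SNR = 10 dB
SNR linear = 10^(10/10) = 10
1 + SNR = 11
log2(11) = 3.4594316186
C = 10 * 1000 * 3.4594316186 = 34594.3162 bps
C = 34.594316 kbps -> 34.59 kbps (2 dp)

34.59


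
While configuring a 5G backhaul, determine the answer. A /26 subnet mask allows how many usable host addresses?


Given: subnet mask /26
Host bits = 32 - 26 = 6
Total addresses = 2^6 = 64
Usable hosts = 64 - 2 (network + broadcast) = 62

62


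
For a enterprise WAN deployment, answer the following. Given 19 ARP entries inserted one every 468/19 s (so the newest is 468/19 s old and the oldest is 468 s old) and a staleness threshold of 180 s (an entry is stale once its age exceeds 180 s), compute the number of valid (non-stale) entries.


Ages are k * 468/19 s for k = 1..19 (spacing = 24.6316 s).
Entry k is valid iff k * 468/19 <= 180 iff k <= 19 * 180 / 468 = 7.3077
n_valid = floor(7.3077) = 7
(n_stale = 19 - 7 = 12)

7


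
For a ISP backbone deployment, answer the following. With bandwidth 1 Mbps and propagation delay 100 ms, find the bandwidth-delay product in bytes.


Given: bandwidth = 1 Mbps, delay = 100 ms
BDP in bits = 1 * 10^6 * 100 / 1000
BDP in bits = 100000
BDP in bytes = 100000 / 8 = 12500

12500


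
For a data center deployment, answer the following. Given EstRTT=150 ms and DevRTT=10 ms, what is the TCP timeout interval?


Given: EstRTT = 150 ms, DevRTT = 10 ms
Timeout = EstRTT + 4 * DevRTT
4 * DevRTT = 4 * 10 = 40
Timeout = 150 + 40 = 190 ms

190


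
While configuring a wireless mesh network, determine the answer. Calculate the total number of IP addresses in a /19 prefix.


Given: CIDR prefix /19
Host bits = 32 - 19 = 13
Total addresses = 2^13 = 8192

8192


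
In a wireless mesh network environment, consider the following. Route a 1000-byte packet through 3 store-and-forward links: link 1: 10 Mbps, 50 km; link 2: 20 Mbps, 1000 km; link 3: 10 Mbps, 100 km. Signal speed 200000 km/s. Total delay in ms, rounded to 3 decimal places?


Packet = 1000 bytes = 8000 bits. Store-and-forward: sum (t_trans + t_prop) per link.
Link 1: t_trans = 8000/(10*10^6) s = 0.8000 ms; t_prop = 50/200000 s = 0.2500 ms; subtotal = 1.0500 ms
Link 2: t_trans = 8000/(20*10^6) s = 0.4000 ms; t_prop = 1000/200000 s = 5.0000 ms; subtotal = 5.4000 ms
Link 3: t_trans = 8000/(10*10^6) s = 0.8000 ms; t_prop = 100/200000 s = 0.5000 ms; subtotal = 1.3000 ms
End-to-end = 1.0500 + 5.4000 + 1.3000 = 7.7500 ms -> 7.750 ms (3 dp)

7.750


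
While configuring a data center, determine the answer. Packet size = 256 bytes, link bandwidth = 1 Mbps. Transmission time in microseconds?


Given: packet = 256 bytes, bandwidth = 1 Mbps
Packet in bits = 256 * 8 = 2048 bits
Bandwidth = 1 * 10^6 = 1000000 bps
Time = 2048 / 1000000 seconds
Time in us = 2048 * 10^6 / 1000000 = 2048

2048


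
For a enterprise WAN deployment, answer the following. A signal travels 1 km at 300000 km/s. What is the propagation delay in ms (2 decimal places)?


Given: distance = 1 km, speed = 300000 km/s
Delay = distance / speed = 1 / 300000 seconds
Delay in ms = 1 * 1000 / 300000
Delay = 0.0033 ms
Rounded to 2 dp = 0.00 ms

0.00


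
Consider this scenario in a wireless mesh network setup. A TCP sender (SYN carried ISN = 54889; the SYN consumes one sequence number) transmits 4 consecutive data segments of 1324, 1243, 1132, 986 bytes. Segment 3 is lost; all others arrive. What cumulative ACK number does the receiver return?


SYN uses sequence number 54889; first data byte = ISN + 1 = 54890.
Segment 1: SEQ = 54890, len = 1324 B, covers [54890, 56213]
Segment 2: SEQ = 56214, len = 1243 B, covers [56214, 57456]
Segment 3: SEQ = 57457, len = 1132 B, covers [57457, 58588] [LOST]
Segment 4: SEQ = 58589, len = 986 B, covers [58589, 59574]
In-order data received: bytes [54890, 57456] (segments 1..2).
Segment 3 missing -> gap begins at byte 57457; later segments buffered out of order.
Cumulative ACK = next expected in-order byte = 54890 + 1324 + 1243 = 57457

57457


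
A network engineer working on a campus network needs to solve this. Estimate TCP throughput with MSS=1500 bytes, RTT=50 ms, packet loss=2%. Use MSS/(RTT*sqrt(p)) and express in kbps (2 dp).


Given: MSS = 1500 bytes, RTT = 50 ms, loss = 2%
RTT in seconds = 50 / 1000 = 0.05
Loss rate = 2% = 0.02
sqrt(loss) = sqrt(0.02) = 0.141421356237
Throughput (bytes/s) = 1500 / (0.05 * 0.141421356237) = 212132.0344
Throughput (kbps) = 212132.0344 * 8 / 1000 = 1697.056275 -> 1697.06 kbps (2 dp)

1697.06


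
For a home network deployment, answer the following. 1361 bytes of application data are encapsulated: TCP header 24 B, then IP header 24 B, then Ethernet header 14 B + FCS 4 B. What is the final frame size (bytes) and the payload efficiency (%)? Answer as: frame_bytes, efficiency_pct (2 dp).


TCP segment = 1361 + 24 = 1385 B
IP packet = 1385 + 24 = 1409 B
Ethernet frame = 1409 + 14 + 4 = 1427 B
Efficiency = app / frame = 1361 / 1427 = 0.953749 = 95.3749% -> 95.37% (2 dp)

1427, 95.37


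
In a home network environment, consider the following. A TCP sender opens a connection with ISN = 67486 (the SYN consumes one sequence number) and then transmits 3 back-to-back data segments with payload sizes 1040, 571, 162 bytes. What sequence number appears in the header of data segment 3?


The SYN occupies sequence number ISN = 67486, so the first data byte is ISN + 1 = 67487.
SEQ of data segment i = (ISN + 1) + sum of payload sizes of segments 1..i-1.
Segment 1: SEQ = 67487, payload = 1040 bytes
Segment 2: SEQ = 68527, payload = 571 bytes
Segment 3: SEQ = 69098, payload = 162 bytes
SEQ of segment 3 = 67487 + 1040 + 571 = 69098

69098


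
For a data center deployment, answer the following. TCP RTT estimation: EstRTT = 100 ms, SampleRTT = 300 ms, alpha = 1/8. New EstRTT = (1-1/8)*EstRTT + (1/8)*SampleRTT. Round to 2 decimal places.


Given: EstRTT = 100 ms, SampleRTT = 300 ms, alpha = 1/8
New EstRTT = (1 - alpha) * EstRTT + alpha * SampleRTT
(7/8) * 100 = 87.5
(1/8) * 300 = 37.5
New EstRTT = 87.5 + 37.5 = 125 ms -> 125.00 ms (2 dp)

125.00


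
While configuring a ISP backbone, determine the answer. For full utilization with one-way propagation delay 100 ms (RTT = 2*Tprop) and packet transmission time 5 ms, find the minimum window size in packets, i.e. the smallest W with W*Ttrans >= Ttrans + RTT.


Given: Ttrans = 5 ms, RTT = 200 ms (= 2 * Tprop, Tprop = 100 ms)
Time until first ACK returns = Ttrans + RTT = 5 + 200 = 205 ms
Need W * Ttrans >= Ttrans + RTT  ->  W >= (Ttrans + RTT) / Ttrans
(Ttrans + RTT) / Ttrans = 205 / 5 = 41
W_min = ceil(41) = 41

41


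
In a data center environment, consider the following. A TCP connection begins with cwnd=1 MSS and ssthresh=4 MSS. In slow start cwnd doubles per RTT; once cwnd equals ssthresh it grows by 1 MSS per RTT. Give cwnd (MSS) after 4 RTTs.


RTT 0: cwnd = 1 MSS (initial)
RTT 1: cwnd = 2 MSS (slow start, doubled)
RTT 2: cwnd = 4 MSS (slow start, doubled)
RTT 3: cwnd = 5 MSS (congestion avoidance, +1)
RTT 4: cwnd = 6 MSS (congestion avoidance, +1)

6


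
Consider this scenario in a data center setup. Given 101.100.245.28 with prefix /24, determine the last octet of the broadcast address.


Given: IP = 101.100.245.28, prefix = /24
Host bits = 32 - 24 = 8
Network last octet = 28 AND mask = 0
Host part size = 2^8 - 1 = 255
Broadcast last octet = 0 OR 255 = 255

255


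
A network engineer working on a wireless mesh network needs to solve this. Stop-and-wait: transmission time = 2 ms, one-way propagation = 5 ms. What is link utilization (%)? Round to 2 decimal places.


Given: Ttrans = 2 ms, Tprop = 5 ms
RTT = 2 * Tprop = 2 * 5 = 10 ms
U = Ttrans / (Ttrans + RTT)
U = 2 / (2 + 10)
U = 2 / 12 = 0.166667
U% = 16.67%

16.67


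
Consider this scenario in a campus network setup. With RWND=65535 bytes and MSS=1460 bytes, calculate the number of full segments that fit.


Given: RWND = 65535 bytes, MSS = 1460 bytes
Full segments = floor(RWND / MSS)
Full segments = floor(65535 / 1460)
Full segments = floor(44.887) = 44

44


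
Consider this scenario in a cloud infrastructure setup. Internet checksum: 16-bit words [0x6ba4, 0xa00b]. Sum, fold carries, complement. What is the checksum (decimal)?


Given words: [0x6ba4, 0xa00b]
Step 1: Sum all words
Raw sum = 27556 + 40971 = 68527
Step 2: Fold carry: (2991 + 1) = 2992
One's complement = ~2992 & 0xFFFF = 62543

62543


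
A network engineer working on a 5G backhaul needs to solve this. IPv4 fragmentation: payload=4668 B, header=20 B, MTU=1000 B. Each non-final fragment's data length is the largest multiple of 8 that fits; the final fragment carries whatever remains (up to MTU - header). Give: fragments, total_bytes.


Max data per non-final fragment = floor((MTU - header)/8)*8 = floor((1000 - 20)/8)*8 = floor(980/8)*8 = 976 B
Final fragment needs no 8-byte alignment: it can carry up to MTU - header = 980 B
Non-final fragments needed = ceil((payload - 980) / 976) = ceil(3688/976) = ceil(3.7787) = 4
Number of fragments = 4 + 1 = 5
Fragment sizes (data): 4 * 976 B + 764 B (last, 764 <= 980 OK)
Total bytes sent = payload + n_frags * header = 4668 + 5*20 = 4668 + 100 = 4768 B

5, 4768


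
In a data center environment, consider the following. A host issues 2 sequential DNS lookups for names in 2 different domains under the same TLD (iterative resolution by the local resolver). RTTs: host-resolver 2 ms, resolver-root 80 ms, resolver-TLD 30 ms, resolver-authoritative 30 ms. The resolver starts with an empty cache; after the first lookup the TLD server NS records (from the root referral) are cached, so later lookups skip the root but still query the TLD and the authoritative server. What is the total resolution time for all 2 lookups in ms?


Lookup 1 (cold cache): local + root + TLD + auth = 2 + 80 + 30 + 30 = 142 ms
Lookups 2..2 (TLD NS cached -> skip root; new domain -> still ask TLD and auth): local + TLD + auth = 2 + 30 + 30 = 62 ms each
Remaining 1 lookups: 1 * 62 = 62 ms
Total = 142 + 62 = 204 ms

204


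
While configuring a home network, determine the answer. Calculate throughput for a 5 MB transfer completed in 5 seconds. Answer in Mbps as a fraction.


Given: file = 5 MB, time = 5 s
File in Mb = 5 * 8 = 40 Mb
Throughput = 40 / 5 Mbps
Throughput = 8 Mbps

8


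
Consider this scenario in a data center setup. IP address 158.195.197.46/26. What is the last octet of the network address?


Given: IP = 158.195.197.46, prefix = /26
Subnet mask = 255.255.255.192
Last octet of IP: 46
Last octet of mask: 192
Network last octet = 46 AND 192 = 0

0


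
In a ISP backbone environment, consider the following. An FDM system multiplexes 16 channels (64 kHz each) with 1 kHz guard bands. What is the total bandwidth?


Given: 16 channels, 64 kHz each, guard = 1 kHz
Channel bandwidth = 16 * 64 = 1024 kHz
Guard bands = 15 gaps * 1 kHz = 15 kHz
Total = 1024 + 15 = 1039 kHz

1039


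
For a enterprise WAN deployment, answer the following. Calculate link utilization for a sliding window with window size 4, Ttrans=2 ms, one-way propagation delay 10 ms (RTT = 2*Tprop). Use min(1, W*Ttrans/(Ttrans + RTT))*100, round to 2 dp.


Given: W = 4, Ttrans = 2 ms, RTT = 20 ms (= 2 * Tprop, Tprop = 10 ms)
Cycle time = Ttrans + RTT = 2 + 20 = 22 ms (first packet sent until its ACK returns)
W * Ttrans = 4 * 2 = 8 ms of sending per cycle
W * Ttrans / (Ttrans + RTT) = 8 / 22 = 0.363636
U = min(1, 0.363636) = 0.363636
U% = 36.36%

36.36


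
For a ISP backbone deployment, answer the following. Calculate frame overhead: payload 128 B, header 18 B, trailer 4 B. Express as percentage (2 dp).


Given: payload = 128 B, header = 18 B, trailer = 4 B
Overhead bytes = header + trailer = 18 + 4 = 22
Total frame = payload + overhead = 128 + 22 = 150
Overhead % = 22 / 150 * 100 = 14.6667% -> 14.67% (2 dp)

14.67


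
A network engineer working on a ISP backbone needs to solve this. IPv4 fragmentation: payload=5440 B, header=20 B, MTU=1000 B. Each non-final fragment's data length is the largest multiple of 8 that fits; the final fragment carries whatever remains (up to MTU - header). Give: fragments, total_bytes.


Max data per non-final fragment = floor((MTU - header)/8)*8 = floor((1000 - 20)/8)*8 = floor(980/8)*8 = 976 B
Final fragment needs no 8-byte alignment: it can carry up to MTU - header = 980 B
Non-final fragments needed = ceil((payload - 980) / 976) = ceil(4460/976) = ceil(4.5697) = 5
Number of fragments = 5 + 1 = 6
Fragment sizes (data): 5 * 976 B + 560 B (last, 560 <= 980 OK)
Total bytes sent = payload + n_frags * header = 5440 + 6*20 = 5440 + 120 = 5560 B

6, 5560


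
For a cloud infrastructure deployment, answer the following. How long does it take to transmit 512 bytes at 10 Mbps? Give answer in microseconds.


Given: packet = 512 bytes, bandwidth = 10 Mbps
Packet in bits = 512 * 8 = 4096 bits
Bandwidth = 10 * 10^6 = 10000000 bps
Time = 4096 / 10000000 seconds
Time in us = 4096 * 10^6 / 10000000 = 409.6

409.6


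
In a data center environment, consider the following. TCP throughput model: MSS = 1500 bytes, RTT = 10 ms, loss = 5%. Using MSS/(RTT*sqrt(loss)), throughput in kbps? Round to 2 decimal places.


Given: MSS = 1500 bytes, RTT = 10 ms, loss = 5%
RTT in seconds = 10 / 1000 = 0.01
Loss rate = 5% = 0.05
sqrt(loss) = sqrt(0.05) = 0.223606797750
Throughput (bytes/s) = 1500 / (0.01 * 0.223606797750) = 670820.3932
Throughput (kbps) = 670820.3932 * 8 / 1000 = 5366.563146 -> 5366.56 kbps (2 dp)

5366.56


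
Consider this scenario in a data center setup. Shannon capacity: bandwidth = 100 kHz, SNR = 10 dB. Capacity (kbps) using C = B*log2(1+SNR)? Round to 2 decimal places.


Given: B = 100 kHz, SNR = 10 dB
SNR linear = 10^(10/10) = 10
1 + SNR = 11
log2(11) = 3.4594316186
C = 100 * 1000 * 3.4594316186 = 345943.1619 bps
C = 345.943162 kbps -> 345.94 kbps (2 dp)

345.94


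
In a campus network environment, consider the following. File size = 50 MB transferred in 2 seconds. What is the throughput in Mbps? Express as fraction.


Given: file = 50 MB, time = 2 s
File in Mb = 50 * 8 = 400 Mb
Throughput = 400 / 2 Mbps
Throughput = 200 Mbps

200


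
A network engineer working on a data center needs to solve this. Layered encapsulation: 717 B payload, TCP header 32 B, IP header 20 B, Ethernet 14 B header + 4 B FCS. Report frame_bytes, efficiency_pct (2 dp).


TCP segment = 717 + 32 = 749 B
IP packet = 749 + 20 = 769 B
Ethernet frame = 769 + 14 + 4 = 787 B
Efficiency = app / frame = 717 / 787 = 0.911055 = 91.1055% -> 91.11% (2 dp)

787, 91.11


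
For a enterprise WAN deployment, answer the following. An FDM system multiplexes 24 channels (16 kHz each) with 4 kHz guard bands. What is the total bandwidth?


Given: 24 channels, 16 kHz each, guard = 4 kHz
Channel bandwidth = 24 * 16 = 384 kHz
Guard bands = 23 gaps * 4 kHz = 92 kHz
Total = 384 + 92 = 476 kHz

476


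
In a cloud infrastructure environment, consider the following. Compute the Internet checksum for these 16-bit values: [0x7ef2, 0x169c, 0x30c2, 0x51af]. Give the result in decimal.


Given words: [0x7ef2, 0x169c, 0x30c2, 0x51af]
Step 1: Sum all words
Raw sum = 32498 + 5788 + 12482 + 20911 = 71679
Step 2: Fold carry: (6143 + 1) = 6144
One's complement = ~6144 & 0xFFFF = 59391

59391


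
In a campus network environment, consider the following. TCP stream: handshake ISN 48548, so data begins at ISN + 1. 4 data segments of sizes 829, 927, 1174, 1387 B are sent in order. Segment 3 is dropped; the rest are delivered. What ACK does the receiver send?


SYN uses sequence number 48548; first data byte = ISN + 1 = 48549.
Segment 1: SEQ = 48549, len = 829 B, covers [48549, 49377]
Segment 2: SEQ = 49378, len = 927 B, covers [49378, 50304]
Segment 3: SEQ = 50305, len = 1174 B, covers [50305, 51478] [LOST]
Segment 4: SEQ = 51479, len = 1387 B, covers [51479, 52865]
In-order data received: bytes [48549, 50304] (segments 1..2).
Segment 3 missing -> gap begins at byte 50305; later segments buffered out of order.
Cumulative ACK = next expected in-order byte = 48549 + 829 + 927 = 50305

50305


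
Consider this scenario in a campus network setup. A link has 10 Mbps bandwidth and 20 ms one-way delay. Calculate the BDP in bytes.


Given: bandwidth = 10 Mbps, delay = 20 ms
BDP in bits = 10 * 10^6 * 20 / 1000
BDP in bits = 200000
BDP in bytes = 200000 / 8 = 25000

25000


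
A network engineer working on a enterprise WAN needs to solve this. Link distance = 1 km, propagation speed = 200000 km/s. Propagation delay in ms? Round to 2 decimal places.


Given: distance = 1 km, speed = 200000 km/s
Delay = distance / speed = 1 / 200000 seconds
Delay in ms = 1 * 1000 / 200000
Delay = 0.0050 ms
Rounded to 2 dp = 0.01 ms

0.01


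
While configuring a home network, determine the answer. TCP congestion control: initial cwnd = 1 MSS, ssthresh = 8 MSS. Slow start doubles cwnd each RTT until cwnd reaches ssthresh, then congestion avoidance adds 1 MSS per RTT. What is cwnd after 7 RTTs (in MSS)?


RTT 0: cwnd = 1 MSS (initial)
RTT 1: cwnd = 2 MSS (slow start, doubled)
RTT 2: cwnd = 4 MSS (slow start, doubled)
RTT 3: cwnd = 8 MSS (slow start, doubled)
RTT 4: cwnd = 9 MSS (congestion avoidance, +1)
RTT 5: cwnd = 10 MSS (congestion avoidance, +1)
RTT 6: cwnd = 11 MSS (congestion avoidance, +1)
RTT 7: cwnd = 12 MSS (congestion avoidance, +1)

12


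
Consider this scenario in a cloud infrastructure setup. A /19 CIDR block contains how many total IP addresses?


Given: CIDR prefix /19
Host bits = 32 - 19 = 13
Total addresses = 2^13 = 8192

8192


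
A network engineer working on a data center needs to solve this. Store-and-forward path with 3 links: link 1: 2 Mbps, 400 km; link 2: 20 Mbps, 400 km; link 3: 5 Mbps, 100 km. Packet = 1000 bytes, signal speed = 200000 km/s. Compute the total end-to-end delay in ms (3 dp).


Packet = 1000 bytes = 8000 bits. Store-and-forward: sum (t_trans + t_prop) per link.
Link 1: t_trans = 8000/(2*10^6) s = 4.0000 ms; t_prop = 400/200000 s = 2.0000 ms; subtotal = 6.0000 ms
Link 2: t_trans = 8000/(20*10^6) s = 0.4000 ms; t_prop = 400/200000 s = 2.0000 ms; subtotal = 2.4000 ms
Link 3: t_trans = 8000/(5*10^6) s = 1.6000 ms; t_prop = 100/200000 s = 0.5000 ms; subtotal = 2.1000 ms
End-to-end = 6.0000 + 2.4000 + 2.1000 = 10.5000 ms -> 10.500 ms (3 dp)

10.500


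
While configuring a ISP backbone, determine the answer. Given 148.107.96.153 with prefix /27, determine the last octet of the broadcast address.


Given: IP = 148.107.96.153, prefix = /27
Host bits = 32 - 27 = 5
Network last octet = 153 AND mask = 128
Host part size = 2^5 - 1 = 31
Broadcast last octet = 128 OR 31 = 159

159


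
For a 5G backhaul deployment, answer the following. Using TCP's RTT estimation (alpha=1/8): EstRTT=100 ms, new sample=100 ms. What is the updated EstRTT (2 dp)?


Given: EstRTT = 100 ms, SampleRTT = 100 ms, alpha = 1/8
New EstRTT = (1 - alpha) * EstRTT + alpha * SampleRTT
(7/8) * 100 = 87.5
(1/8) * 100 = 12.5
New EstRTT = 87.5 + 12.5 = 100 ms -> 100.00 ms (2 dp)

100.00


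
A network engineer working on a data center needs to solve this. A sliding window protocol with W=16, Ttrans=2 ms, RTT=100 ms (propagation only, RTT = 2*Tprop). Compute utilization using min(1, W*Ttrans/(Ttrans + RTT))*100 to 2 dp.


Given: W = 16, Ttrans = 2 ms, RTT = 100 ms (= 2 * Tprop, Tprop = 50 ms)
Cycle time = Ttrans + RTT = 2 + 100 = 102 ms (first packet sent until its ACK returns)
W * Ttrans = 16 * 2 = 32 ms of sending per cycle
W * Ttrans / (Ttrans + RTT) = 32 / 102 = 0.313725
U = min(1, 0.313725) = 0.313725
U% = 31.37%

31.37


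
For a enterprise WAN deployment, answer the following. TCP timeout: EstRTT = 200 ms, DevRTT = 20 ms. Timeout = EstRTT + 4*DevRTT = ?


Given: EstRTT = 200 ms, DevRTT = 20 ms
Timeout = EstRTT + 4 * DevRTT
4 * DevRTT = 4 * 20 = 80
Timeout = 200 + 80 = 280 ms

280


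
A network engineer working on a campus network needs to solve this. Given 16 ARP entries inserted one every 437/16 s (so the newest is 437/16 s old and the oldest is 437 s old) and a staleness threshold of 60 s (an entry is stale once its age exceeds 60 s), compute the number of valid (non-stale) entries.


Ages are k * 437/16 s for k = 1..16 (spacing = 27.3125 s).
Entry k is valid iff k * 437/16 <= 60 iff k <= 16 * 60 / 437 = 2.1968
n_valid = floor(2.1968) = 2
(n_stale = 16 - 2 = 14)

2


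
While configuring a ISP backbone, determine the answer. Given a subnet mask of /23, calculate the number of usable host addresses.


Given: subnet mask /23
Host bits = 32 - 23 = 9
Total addresses = 2^9 = 512
Usable hosts = 512 - 2 (network + broadcast) = 510

510


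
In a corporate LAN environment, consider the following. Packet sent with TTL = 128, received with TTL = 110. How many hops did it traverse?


Given: initial TTL = 128, received TTL = 110
Hops = initial TTL - received TTL
Hops = 128 - 110 = 18

18


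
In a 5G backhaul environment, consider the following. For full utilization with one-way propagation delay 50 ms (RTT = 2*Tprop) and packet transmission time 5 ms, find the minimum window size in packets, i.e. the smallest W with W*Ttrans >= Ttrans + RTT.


Given: Ttrans = 5 ms, RTT = 100 ms (= 2 * Tprop, Tprop = 50 ms)
Time until first ACK returns = Ttrans + RTT = 5 + 100 = 105 ms
Need W * Ttrans >= Ttrans + RTT  ->  W >= (Ttrans + RTT) / Ttrans
(Ttrans + RTT) / Ttrans = 105 / 5 = 21
W_min = ceil(21) = 21

21


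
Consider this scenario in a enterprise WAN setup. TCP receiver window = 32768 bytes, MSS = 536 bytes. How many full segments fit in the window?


Given: RWND = 32768 bytes, MSS = 536 bytes
Full segments = floor(RWND / MSS)
Full segments = floor(32768 / 536)
Full segments = floor(61.1343) = 61

61


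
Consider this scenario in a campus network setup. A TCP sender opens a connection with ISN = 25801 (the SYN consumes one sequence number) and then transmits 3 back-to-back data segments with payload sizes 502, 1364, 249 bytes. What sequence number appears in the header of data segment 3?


The SYN occupies sequence number ISN = 25801, so the first data byte is ISN + 1 = 25802.
SEQ of data segment i = (ISN + 1) + sum of payload sizes of segments 1..i-1.
Segment 1: SEQ = 25802, payload = 502 bytes
Segment 2: SEQ = 26304, payload = 1364 bytes
Segment 3: SEQ = 27668, payload = 249 bytes
SEQ of segment 3 = 25802 + 502 + 1364 = 27668

27668


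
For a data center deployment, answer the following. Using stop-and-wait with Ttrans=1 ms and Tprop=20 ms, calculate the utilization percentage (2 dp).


Given: Ttrans = 1 ms, Tprop = 20 ms
RTT = 2 * Tprop = 2 * 20 = 40 ms
U = Ttrans / (Ttrans + RTT)
U = 1 / (1 + 40)
U = 1 / 41 = 0.02439
U% = 2.44%

2.44


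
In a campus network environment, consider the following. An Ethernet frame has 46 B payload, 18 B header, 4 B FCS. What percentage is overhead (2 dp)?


Given: payload = 46 B, header = 18 B, trailer = 4 B
Overhead bytes = header + trailer = 18 + 4 = 22
Total frame = payload + overhead = 46 + 22 = 68
Overhead % = 22 / 68 * 100 = 32.3529% -> 32.35% (2 dp)

32.35


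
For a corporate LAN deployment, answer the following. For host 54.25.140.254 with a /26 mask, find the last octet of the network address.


Given: IP = 54.25.140.254, prefix = /26
Subnet mask = 255.255.255.192
Last octet of IP: 254
Last octet of mask: 192
Network last octet = 254 AND 192 = 192

192


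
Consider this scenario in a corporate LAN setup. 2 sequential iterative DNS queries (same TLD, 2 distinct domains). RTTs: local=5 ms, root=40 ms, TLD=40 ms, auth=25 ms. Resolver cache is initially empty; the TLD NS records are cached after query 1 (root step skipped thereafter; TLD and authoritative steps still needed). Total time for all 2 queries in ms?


Lookup 1 (cold cache): local + root + TLD + auth = 5 + 40 + 40 + 25 = 110 ms
Lookups 2..2 (TLD NS cached -> skip root; new domain -> still ask TLD and auth): local + TLD + auth = 5 + 40 + 25 = 70 ms each
Remaining 1 lookups: 1 * 70 = 70 ms
Total = 110 + 70 = 180 ms

180
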